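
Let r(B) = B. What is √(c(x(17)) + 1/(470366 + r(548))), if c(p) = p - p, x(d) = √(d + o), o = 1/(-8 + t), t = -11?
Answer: √470914/470914 ≈ 0.0014572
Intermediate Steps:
o = -1/19 (o = 1/(-8 - 11) = 1/(-19) = -1/19 ≈ -0.052632)
x(d) = √(-1/19 + d) (x(d) = √(d - 1/19) = √(-1/19 + d))
c(p) = 0
√(c(x(17)) + 1/(470366 + r(548))) = √(0 + 1/(470366 + 548)) = √(0 + 1/470914) = √(1/470914) = √470914/470914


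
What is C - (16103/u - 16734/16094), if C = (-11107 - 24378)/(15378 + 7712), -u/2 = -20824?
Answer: -683837122341/773841621904 ≈ -0.88369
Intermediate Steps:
u = 41648 (u = -2*(-20824) = 41648)
C = -7097/4618 (C = -35485/23090 = -35485*1/23090 = -7097/4618 ≈ -1.5368)
C - (16103/u - 16734/16094) = -7097/4618 - (16103/41648 - 16734/16094) = -7097/4618 - (16103*(1/41648) - 16734*1/16094) = -7097/4618 - (16103/41648 - 8367/8047) = -7097/4618 - 1*(-218887975/335141456) = -7097/4618 + 218887975/335141456 = -683837122341/773841621904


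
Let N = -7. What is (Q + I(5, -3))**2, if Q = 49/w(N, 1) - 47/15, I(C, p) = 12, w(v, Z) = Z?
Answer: 753424/225 ≈ 3348.6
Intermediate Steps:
Q = 688/15 (Q = 49/1 - 47/15 = 49*1 - 47*1/15 = 49 - 47/15 = 688/15 ≈ 45.867)
(Q + I(5, -3))**2 = (688/15 + 12)**2 = (868/15)**2 = 753424/225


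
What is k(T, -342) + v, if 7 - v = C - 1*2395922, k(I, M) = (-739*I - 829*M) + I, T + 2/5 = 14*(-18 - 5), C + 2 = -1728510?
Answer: 23229451/5 ≈ 4.6459e+6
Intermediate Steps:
C = -1728512 (C = -2 - 1728510 = -1728512)
T = -1612/5 (T = -2/5 + 14*(-18 - 5) = -2/5 + 14*(-23) = -2/5 - 322 = -1612/5 ≈ -322.40)
k(I, M) = -829*M - 738*I (k(I, M) = (-829*M - 739*I) + I = -829*M - 738*I)
v = 4124441 (v = 7 - (-1728512 - 1*2395922) = 7 - (-1728512 - 2395922) = 7 - 1*(-4124434) = 7 + 4124434 = 4124441)
k(T, -342) + v = (-829*(-342) - 738*(-1612/5)) + 4124441 = (283518 + 1189656/5) + 4124441 = 2607246/5 + 4124441 = 23229451/5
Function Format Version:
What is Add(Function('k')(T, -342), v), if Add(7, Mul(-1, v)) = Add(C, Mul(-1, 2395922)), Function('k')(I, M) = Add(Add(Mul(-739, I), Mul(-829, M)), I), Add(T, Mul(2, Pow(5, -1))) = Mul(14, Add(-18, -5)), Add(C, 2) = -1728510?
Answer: Rational(23229451, 5) ≈ 4.6459e+6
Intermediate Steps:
C = -1728512 (C = Add(-2, -1728510) = -1728512)
T = Rational(-1612, 5) (T = Add(Rational(-2, 5), Mul(14, Add(-18, -5))) = Add(Rational(-2, 5), Mul(14, -23)) = Add(Rational(-2, 5), -322) = Rational(-1612, 5) ≈ -322.40)
Function('k')(I, M) = Add(Mul(-829, M), Mul(-738, I)) (Function('k')(I, M) = Add(Add(Mul(-829, M), Mul(-739, I)), I) = Add(Mul(-829, M), Mul(-738, I)))
v = 4124441 (v = Add(7, Mul(-1, Add(-1728512, Mul(-1, 2395922)))) = Add(7, Mul(-1, Add(-1728512, -2395922))) = Add(7, Mul(-1, -4124434)) = Add(7, 4124434) = 4124441)
Add(Function('k')(T, -342), v) = Add(Add(Mul(-829, -342), Mul(-738, Rational(-1612, 5))), 4124441) = Add(Add(283518, Rational(1189656, 5)), 4124441) = Add(Rational(2607246, 5), 4124441) = Rational(23229451, 5)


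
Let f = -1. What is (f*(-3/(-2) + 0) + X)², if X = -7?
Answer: 289/4 ≈ 72.250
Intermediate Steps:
(f*(-3/(-2) + 0) + X)² = (-(-3/(-2) + 0) - 7)² = (-(-3*(-½) + 0) - 7)² = (-(3/2 + 0) - 7)² = (-1*3/2 - 7)² = (-3/2 - 7)² = (-17/2)² = 289/4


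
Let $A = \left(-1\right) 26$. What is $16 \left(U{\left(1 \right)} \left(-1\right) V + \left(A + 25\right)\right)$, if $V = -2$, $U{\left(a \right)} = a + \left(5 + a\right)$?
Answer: $208$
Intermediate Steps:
$A = -26$
$U{\left(a \right)} = 5 + 2 a$
$16 \left(U{\left(1 \right)} \left(-1\right) V + \left(A + 25\right)\right) = 16 \left(\left(5 + 2 \cdot 1\right) \left(-1\right) \left(-2\right) + \left(-26 + 25\right)\right) = 16 \left(\left(5 + 2\right) \left(-1\right) \left(-2\right) - 1\right) = 16 \left(7 \left(-1\right) \left(-2\right) - 1\right) = 16 \left(\left(-7\right) \left(-2\right) - 1\right) = 16 \left(14 - 1\right) = 16 \cdot 13 = 208$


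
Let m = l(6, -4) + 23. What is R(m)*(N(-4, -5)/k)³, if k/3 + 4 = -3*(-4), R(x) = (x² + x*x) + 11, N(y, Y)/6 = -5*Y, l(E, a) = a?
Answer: 11453125/64 ≈ 1.7896e+5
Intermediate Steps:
N(y, Y) = -30*Y (N(y, Y) = 6*(-5*Y) = -30*Y)
m = 19 (m = -4 + 23 = 19)
R(x) = 11 + 2*x² (R(x) = (x² + x²) + 11 = 2*x² + 11 = 11 + 2*x²)
k = 24 (k = -12 + 3*(-3*(-4)) = -12 + 3*12 = -12 + 36 = 24)
R(m)*(N(-4, -5)/k)³ = (11 + 2*19²)*(-30*(-5)/24)³ = (11 + 2*361)*(150*(1/24))³ = (11 + 722)*(25/4)³ = 733*(15625/64) = 11453125/64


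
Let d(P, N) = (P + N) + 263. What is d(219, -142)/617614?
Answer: 170/308807 ≈ 0.00055051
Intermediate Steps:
d(P, N) = 263 + N + P (d(P, N) = (N + P) + 263 = 263 + N + P)
d(219, -142)/617614 = (263 - 142 + 219)/617614 = 340*(1/617614) = 170/308807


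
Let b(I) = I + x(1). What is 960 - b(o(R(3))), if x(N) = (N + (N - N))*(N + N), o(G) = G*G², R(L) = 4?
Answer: 894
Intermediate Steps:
o(G) = G³
x(N) = 2*N² (x(N) = (N + 0)*(2*N) = N*(2*N) = 2*N²)
b(I) = 2 + I (b(I) = I + 2*1² = I + 2*1 = I + 2 = 2 + I)
960 - b(o(R(3))) = 960 - (2 + 4³) = 960 - (2 + 64) = 960 - 1*66 = 960 - 66 = 894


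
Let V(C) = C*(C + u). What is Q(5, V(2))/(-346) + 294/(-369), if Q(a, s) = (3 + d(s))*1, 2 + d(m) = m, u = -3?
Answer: -33785/42558 ≈ -0.79386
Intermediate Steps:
d(m) = -2 + m
V(C) = C*(-3 + C) (V(C) = C*(C - 3) = C*(-3 + C))
Q(a, s) = 1 + s (Q(a, s) = (3 + (-2 + s))*1 = (1 + s)*1 = 1 + s)
Q(5, V(2))/(-346) + 294/(-369) = (1 + 2*(-3 + 2))/(-346) + 294/(-369) = (1 + 2*(-1))*(-1/346) + 294*(-1/369) = (1 - 2)*(-1/346) - 98/123 = -1*(-1/346) - 98/123 = 1/346 - 98/123 = -33785/42558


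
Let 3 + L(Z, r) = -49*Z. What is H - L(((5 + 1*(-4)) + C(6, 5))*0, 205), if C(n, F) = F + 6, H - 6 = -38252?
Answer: -38243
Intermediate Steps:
H = -38246 (H = 6 - 38252 = -38246)
C(n, F) = 6 + F
L(Z, r) = -3 - 49*Z
H - L(((5 + 1*(-4)) + C(6, 5))*0, 205) = -38246 - (-3 - 49*((5 + 1*(-4)) + (6 + 5))*0) = -38246 - (-3 - 49*((5 - 4) + 11)*0) = -38246 - (-3 - 49*(1 + 11)*0) = -38246 - (-3 - 588*0) = -38246 - (-3 - 49*0) = -38246 - (-3 + 0) = -38246 - 1*(-3) = -38246 + 3 = -38243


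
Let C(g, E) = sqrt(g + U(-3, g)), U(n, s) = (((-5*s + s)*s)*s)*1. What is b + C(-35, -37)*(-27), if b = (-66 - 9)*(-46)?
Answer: 3450 - 27*sqrt(171465) ≈ -7730.3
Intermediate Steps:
b = 3450 (b = -75*(-46) = 3450)
U(n, s) = -4*s**3 (U(n, s) = (((-4*s)*s)*s)*1 = ((-4*s**2)*s)*1 = -4*s**3*1 = -4*s**3)
C(g, E) = sqrt(g - 4*g**3)
b + C(-35, -37)*(-27) = 3450 + sqrt(-35 - 4*(-35)**3)*(-27) = 3450 + sqrt(-35 - 4*(-42875))*(-27) = 3450 + sqrt(-35 + 171500)*(-27) = 3450 + sqrt(171465)*(-27) = 3450 - 27*sqrt(171465)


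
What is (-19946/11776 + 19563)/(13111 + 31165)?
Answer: 115176971/260697088 ≈ 0.44180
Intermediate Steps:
(-19946/11776 + 19563)/(13111 + 31165) = (-19946*1/11776 + 19563)/44276 = (-9973/5888 + 19563)*(1/44276) = (115176971/5888)*(1/44276) = 115176971/260697088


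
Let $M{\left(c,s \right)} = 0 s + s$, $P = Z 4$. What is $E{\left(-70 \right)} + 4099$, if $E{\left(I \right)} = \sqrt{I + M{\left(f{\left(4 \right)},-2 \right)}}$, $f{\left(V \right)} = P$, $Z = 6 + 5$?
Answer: $4099 + 6 i \sqrt{2} \approx 4099.0 + 8.4853 i$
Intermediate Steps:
$Z = 11$
$P = 44$ ($P = 11 \cdot 4 = 44$)
$f{\left(V \right)} = 44$
$M{\left(c,s \right)} = s$ ($M{\left(c,s \right)} = 0 + s = s$)
$E{\left(I \right)} = \sqrt{-2 + I}$ ($E{\left(I \right)} = \sqrt{I - 2} = \sqrt{-2 + I}$)
$E{\left(-70 \right)} + 4099 = \sqrt{-2 - 70} + 4099 = \sqrt{-72} + 4099 = 6 i \sqrt{2} + 4099 = 4099 + 6 i \sqrt{2}$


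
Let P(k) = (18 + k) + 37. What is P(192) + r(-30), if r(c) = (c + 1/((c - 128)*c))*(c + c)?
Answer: 161712/79 ≈ 2047.0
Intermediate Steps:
P(k) = 55 + k
r(c) = 2*c*(c + 1/(c*(-128 + c))) (r(c) = (c + 1/((-128 + c)*c))*(2*c) = (c + 1/(c*(-128 + c)))*(2*c) = 2*c*(c + 1/(c*(-128 + c))))
P(192) + r(-30) = (55 + 192) + 2*(1 + (-30)**3 - 128*(-30)**2)/(-128 - 30) = 247 + 2*(1 - 27000 - 128*900)/(-158) = 247 + 2*(-1/158)*(1 - 27000 - 115200) = 247 + 2*(-1/158)*(-142199) = 247 + 142199/79 = 161712/79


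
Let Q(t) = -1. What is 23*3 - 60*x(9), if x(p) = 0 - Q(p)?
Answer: 9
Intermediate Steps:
x(p) = 1 (x(p) = 0 - 1*(-1) = 0 + 1 = 1)
23*3 - 60*x(9) = 23*3 - 60*1 = 69 - 60 = 9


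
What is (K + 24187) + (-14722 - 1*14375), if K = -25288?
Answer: -30198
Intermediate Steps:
(K + 24187) + (-14722 - 1*14375) = (-25288 + 24187) + (-14722 - 1*14375) = -1101 + (-14722 - 14375) = -1101 - 29097 = -30198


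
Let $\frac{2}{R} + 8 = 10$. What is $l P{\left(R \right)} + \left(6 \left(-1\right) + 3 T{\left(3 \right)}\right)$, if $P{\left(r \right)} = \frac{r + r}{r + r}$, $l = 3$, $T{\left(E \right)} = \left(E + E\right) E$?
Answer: $51$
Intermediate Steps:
$R = 1$ ($R = \frac{2}{-8 + 10} = \frac{2}{2} = 2 \cdot \frac{1}{2} = 1$)
$T{\left(E \right)} = 2 E^{2}$ ($T{\left(E \right)} = 2 E E = 2 E^{2}$)
$P{\left(r \right)} = 1$ ($P{\left(r \right)} = \frac{2 r}{2 r} = 2 r \frac{1}{2 r} = 1$)
$l P{\left(R \right)} + \left(6 \left(-1\right) + 3 T{\left(3 \right)}\right) = 3 \cdot 1 + \left(6 \left(-1\right) + 3 \cdot 2 \cdot 3^{2}\right) = 3 - \left(6 - 3 \cdot 2 \cdot 9\right) = 3 + \left(-6 + 3 \cdot 18\right) = 3 + \left(-6 + 54\right) = 3 + 48 = 51$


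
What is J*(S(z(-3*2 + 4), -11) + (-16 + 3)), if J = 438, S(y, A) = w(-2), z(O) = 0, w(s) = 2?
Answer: -4818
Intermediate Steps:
S(y, A) = 2
J*(S(z(-3*2 + 4), -11) + (-16 + 3)) = 438*(2 + (-16 + 3)) = 438*(2 - 13) = 438*(-11) = -4818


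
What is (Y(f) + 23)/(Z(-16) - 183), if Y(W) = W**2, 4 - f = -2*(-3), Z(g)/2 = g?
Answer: -27/215 ≈ -0.12558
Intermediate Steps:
Z(g) = 2*g
f = -2 (f = 4 - (-2)*(-3) = 4 - 1*6 = 4 - 6 = -2)
(Y(f) + 23)/(Z(-16) - 183) = ((-2)**2 + 23)/(2*(-16) - 183) = (4 + 23)/(-32 - 183) = 27/(-215) = 27*(-1/215) = -27/215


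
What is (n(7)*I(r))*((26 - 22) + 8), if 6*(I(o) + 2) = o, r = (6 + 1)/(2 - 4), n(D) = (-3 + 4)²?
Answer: -31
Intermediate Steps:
n(D) = 1 (n(D) = 1² = 1)
r = -7/2 (r = 7/(-2) = 7*(-½) = -7/2 ≈ -3.5000)
I(o) = -2 + o/6
(n(7)*I(r))*((26 - 22) + 8) = (1*(-2 + (⅙)*(-7/2)))*((26 - 22) + 8) = (1*(-2 - 7/12))*(4 + 8) = (1*(-31/12))*12 = -31/12*12 = -31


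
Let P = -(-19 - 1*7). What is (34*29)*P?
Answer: 25636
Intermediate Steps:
P = 26 (P = -(-19 - 7) = -1*(-26) = 26)
(34*29)*P = (34*29)*26 = 986*26 = 25636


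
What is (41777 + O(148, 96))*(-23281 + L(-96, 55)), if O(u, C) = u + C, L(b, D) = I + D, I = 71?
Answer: -972996255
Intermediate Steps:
L(b, D) = 71 + D
O(u, C) = C + u
(41777 + O(148, 96))*(-23281 + L(-96, 55)) = (41777 + (96 + 148))*(-23281 + (71 + 55)) = (41777 + 244)*(-23281 + 126) = 42021*(-23155) = -972996255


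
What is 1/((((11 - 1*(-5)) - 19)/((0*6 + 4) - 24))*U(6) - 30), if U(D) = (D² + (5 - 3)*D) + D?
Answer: -10/219 ≈ -0.045662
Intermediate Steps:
U(D) = D² + 3*D (U(D) = (D² + 2*D) + D = D² + 3*D)
1/((((11 - 1*(-5)) - 19)/((0*6 + 4) - 24))*U(6) - 30) = 1/((((11 - 1*(-5)) - 19)/((0*6 + 4) - 24))*(6*(3 + 6)) - 30) = 1/((((11 + 5) - 19)/((0 + 4) - 24))*(6*9) - 30) = 1/(((16 - 19)/(4 - 24))*54 - 30) = 1/(-3/(-20)*54 - 30) = 1/(-3*(-1/20)*54 - 30) = 1/((3/20)*54 - 30) = 1/(81/10 - 30) = 1/(-219/10) = -10/219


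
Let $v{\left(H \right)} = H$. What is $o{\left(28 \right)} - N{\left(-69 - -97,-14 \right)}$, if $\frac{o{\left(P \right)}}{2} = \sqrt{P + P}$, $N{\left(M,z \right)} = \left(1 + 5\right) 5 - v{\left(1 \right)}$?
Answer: $-29 + 4 \sqrt{14} \approx -14.033$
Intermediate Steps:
$N{\left(M,z \right)} = 29$ ($N{\left(M,z \right)} = \left(1 + 5\right) 5 - 1 = 6 \cdot 5 - 1 = 30 - 1 = 29$)
$o{\left(P \right)} = 2 \sqrt{2} \sqrt{P}$ ($o{\left(P \right)} = 2 \sqrt{P + P} = 2 \sqrt{2 P} = 2 \sqrt{2} \sqrt{P}$)
$o{\left(28 \right)} - N{\left(-69 - -97,-14 \right)} = 2 \sqrt{2} \sqrt{28} - 29 = 2 \sqrt{2} \cdot 2 \sqrt{7} - 29 = 4 \sqrt{14} - 29 = -29 + 4 \sqrt{14}$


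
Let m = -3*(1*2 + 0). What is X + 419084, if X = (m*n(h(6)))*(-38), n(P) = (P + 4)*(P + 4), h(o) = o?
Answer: 441884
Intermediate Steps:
m = -6 (m = -3*(2 + 0) = -3*2 = -6)
n(P) = (4 + P)² (n(P) = (4 + P)*(4 + P) = (4 + P)²)
X = 22800 (X = -6*(4 + 6)²*(-38) = -6*10²*(-38) = -6*100*(-38) = -600*(-38) = 22800)
X + 419084 = 22800 + 419084 = 441884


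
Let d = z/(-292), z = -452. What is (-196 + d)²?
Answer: 201498025/5329 ≈ 37812.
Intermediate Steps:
d = 113/73 (d = -452/(-292) = -452*(-1/292) = 113/73 ≈ 1.5479)
(-196 + d)² = (-196 + 113/73)² = (-14195/73)² = 201498025/5329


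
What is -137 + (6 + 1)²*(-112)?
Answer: -5625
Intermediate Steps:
-137 + (6 + 1)²*(-112) = -137 + 7²*(-112) = -137 + 49*(-112) = -137 - 5488 = -5625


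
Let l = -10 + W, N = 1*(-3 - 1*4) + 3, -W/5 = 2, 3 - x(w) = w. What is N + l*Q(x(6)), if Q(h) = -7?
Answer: 136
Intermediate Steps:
x(w) = 3 - w
W = -10 (W = -5*2 = -10)
N = -4 (N = 1*(-3 - 4) + 3 = 1*(-7) + 3 = -7 + 3 = -4)
l = -20 (l = -10 - 10 = -20)
N + l*Q(x(6)) = -4 - 20*(-7) = -4 + 140 = 136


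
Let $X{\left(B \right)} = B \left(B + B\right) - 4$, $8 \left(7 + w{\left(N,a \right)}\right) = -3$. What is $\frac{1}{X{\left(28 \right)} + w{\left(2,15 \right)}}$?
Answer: $\frac{8}{12453} \approx 0.00064242$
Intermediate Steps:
$w{\left(N,a \right)} = - \frac{59}{8}$ ($w{\left(N,a \right)} = -7 + \frac{1}{8} \left(-3\right) = -7 - \frac{3}{8} = - \frac{59}{8}$)
$X{\left(B \right)} = -4 + 2 B^{2}$ ($X{\left(B \right)} = B 2 B - 4 = 2 B^{2} - 4 = -4 + 2 B^{2}$)
$\frac{1}{X{\left(28 \right)} + w{\left(2,15 \right)}} = \frac{1}{\left(-4 + 2 \cdot 28^{2}\right) - \frac{59}{8}} = \frac{1}{\left(-4 + 2 \cdot 784\right) - \frac{59}{8}} = \frac{1}{\left(-4 + 1568\right) - \frac{59}{8}} = \frac{1}{1564 - \frac{59}{8}} = \frac{1}{\frac{12453}{8}} = \frac{8}{12453}$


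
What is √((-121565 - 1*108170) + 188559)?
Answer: 2*I*√10294 ≈ 202.92*I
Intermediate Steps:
√((-121565 - 1*108170) + 188559) = √((-121565 - 108170) + 188559) = √(-229735 + 188559) = √(-41176) = 2*I*√10294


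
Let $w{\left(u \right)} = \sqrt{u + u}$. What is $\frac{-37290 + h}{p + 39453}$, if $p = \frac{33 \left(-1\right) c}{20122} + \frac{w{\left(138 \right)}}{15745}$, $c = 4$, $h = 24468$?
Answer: $- \frac{4231380750753284327110950}{13019859382442581018811743} + \frac{13623524480115460 \sqrt{69}}{13019859382442581018811743} \approx -0.32499$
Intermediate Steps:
$w{\left(u \right)} = \sqrt{2} \sqrt{u}$ ($w{\left(u \right)} = \sqrt{2 u} = \sqrt{2} \sqrt{u}$)
$p = - \frac{66}{10061} + \frac{2 \sqrt{69}}{15745}$ ($p = \frac{33 \left(-1\right) 4}{20122} + \frac{\sqrt{2} \sqrt{138}}{15745} = \left(-33\right) 4 \cdot \frac{1}{20122} + 2 \sqrt{69} \cdot \frac{1}{15745} = \left(-132\right) \frac{1}{20122} + \frac{2 \sqrt{69}}{15745} = - \frac{66}{10061} + \frac{2 \sqrt{69}}{15745} \approx -0.0055048$)
$\frac{-37290 + h}{p + 39453} = \frac{-37290 + 24468}{\left(- \frac{66}{10061} + \frac{2 \sqrt{69}}{15745}\right) + 39453} = - \frac{12822}{\frac{396936567}{10061} + \frac{2 \sqrt{69}}{15745}}$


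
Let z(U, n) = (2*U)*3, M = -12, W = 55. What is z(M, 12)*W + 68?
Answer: -3892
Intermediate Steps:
z(U, n) = 6*U
z(M, 12)*W + 68 = (6*(-12))*55 + 68 = -72*55 + 68 = -3960 + 68 = -3892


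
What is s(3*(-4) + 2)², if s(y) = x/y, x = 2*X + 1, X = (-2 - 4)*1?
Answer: 121/100 ≈ 1.2100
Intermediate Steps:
X = -6 (X = -6*1 = -6)
x = -11 (x = 2*(-6) + 1 = -12 + 1 = -11)
s(y) = -11/y
s(3*(-4) + 2)² = (-11/(3*(-4) + 2))² = (-11/(-12 + 2))² = (-11/(-10))² = (-11*(-⅒))² = (11/10)² = 121/100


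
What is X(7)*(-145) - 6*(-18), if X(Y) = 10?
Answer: -1342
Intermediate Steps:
X(7)*(-145) - 6*(-18) = 10*(-145) - 6*(-18) = -1450 + 108 = -1342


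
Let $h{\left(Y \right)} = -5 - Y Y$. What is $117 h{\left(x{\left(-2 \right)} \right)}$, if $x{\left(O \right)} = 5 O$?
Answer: $-12285$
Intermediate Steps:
$h{\left(Y \right)} = -5 - Y^{2}$
$117 h{\left(x{\left(-2 \right)} \right)} = 117 \left(-5 - \left(5 \left(-2\right)\right)^{2}\right) = 117 \left(-5 - \left(-10\right)^{2}\right) = 117 \left(-5 - 100\right) = 117 \left(-105\right) = -12285$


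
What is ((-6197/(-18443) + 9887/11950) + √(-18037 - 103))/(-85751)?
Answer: -256400091/18898993031350 - 2*I*√4535/85751 ≈ -1.3567e-5 - 0.0015706*I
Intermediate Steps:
((-6197/(-18443) + 9887/11950) + √(-18037 - 103))/(-85751) = ((-6197*(-1/18443) + 9887*(1/11950)) + √(-18140))*(-1/85751) = ((6197/18443 + 9887/11950) + 2*I*√4535)*(-1/85751) = (256400091/220393850 + 2*I*√4535)*(-1/85751) = -256400091/18898993031350 - 2*I*√4535/85751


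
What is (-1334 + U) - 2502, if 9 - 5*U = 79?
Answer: -3850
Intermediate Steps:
U = -14 (U = 9/5 - ⅕*79 = 9/5 - 79/5 = -14)
(-1334 + U) - 2502 = (-1334 - 14) - 2502 = -1348 - 2502 = -3850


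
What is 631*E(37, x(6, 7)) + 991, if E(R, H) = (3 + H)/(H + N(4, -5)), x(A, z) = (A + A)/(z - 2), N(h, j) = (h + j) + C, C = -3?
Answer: -9109/8 ≈ -1138.6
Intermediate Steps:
N(h, j) = -3 + h + j (N(h, j) = (h + j) - 3 = -3 + h + j)
x(A, z) = 2*A/(-2 + z) (x(A, z) = (2*A)/(-2 + z) = 2*A/(-2 + z))
E(R, H) = (3 + H)/(-4 + H) (E(R, H) = (3 + H)/(H + (-3 + 4 - 5)) = (3 + H)/(H - 4) = (3 + H)/(-4 + H))
631*E(37, x(6, 7)) + 991 = 631*((3 + 2*6/(-2 + 7))/(-4 + 2*6/(-2 + 7))) + 991 = 631*((3 + 2*6/5)/(-4 + 2*6/5)) + 991 = 631*((3 + 2*6*(1/5))/(-4 + 2*6*(1/5))) + 991 = 631*((3 + 12/5)/(-4 + 12/5)) + 991 = 631*((27/5)/(-8/5)) + 991 = 631*(-5/8*27/5) + 991 = 631*(-27/8) + 991 = -17037/8 + 991 = -9109/8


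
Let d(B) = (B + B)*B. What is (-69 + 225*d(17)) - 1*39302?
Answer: 90679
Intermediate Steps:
d(B) = 2*B² (d(B) = (2*B)*B = 2*B²)
(-69 + 225*d(17)) - 1*39302 = (-69 + 225*(2*17²)) - 1*39302 = (-69 + 225*(2*289)) - 39302 = (-69 + 225*578) - 39302 = (-69 + 130050) - 39302 = 129981 - 39302 = 90679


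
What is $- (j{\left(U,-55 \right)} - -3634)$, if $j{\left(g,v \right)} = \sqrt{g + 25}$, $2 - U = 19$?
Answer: $-3634 - 2 \sqrt{2} \approx -3636.8$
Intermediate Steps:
$U = -17$ ($U = 2 - 19 = -17$)
$j{\left(g,v \right)} = \sqrt{25 + g}$
$- (j{\left(U,-55 \right)} - -3634) = - (\sqrt{25 - 17} - -3634) = - (\sqrt{8} + 3634) = - (2 \sqrt{2} + 3634) = - (3634 + 2 \sqrt{2}) = -3634 - 2 \sqrt{2}$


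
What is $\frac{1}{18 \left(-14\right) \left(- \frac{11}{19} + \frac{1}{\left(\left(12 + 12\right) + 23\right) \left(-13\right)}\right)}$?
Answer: $\frac{11609}{1698480} \approx 0.0068349$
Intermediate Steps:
$\frac{1}{18 \left(-14\right) \left(- \frac{11}{19} + \frac{1}{\left(\left(12 + 12\right) + 23\right) \left(-13\right)}\right)} = \frac{1}{\left(-252\right) \left(\left(-11\right) \frac{1}{19} + \frac{1}{24 + 23} \left(- \frac{1}{13}\right)\right)} = \frac{1}{\left(-252\right) \left(- \frac{11}{19} + \frac{1}{47} \left(- \frac{1}{13}\right)\right)} = \frac{1}{\left(-252\right) \left(- \frac{11}{19} - \frac{1}{611}\right)} = \frac{1}{\left(-252\right) \left(- \frac{6740}{11609}\right)} = \frac{1}{\frac{1698480}{11609}} = \frac{11609}{1698480}$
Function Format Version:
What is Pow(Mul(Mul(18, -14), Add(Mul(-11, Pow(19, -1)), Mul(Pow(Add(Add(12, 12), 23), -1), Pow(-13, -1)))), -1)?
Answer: Rational(11609, 1698480) ≈ 0.0068349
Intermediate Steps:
Pow(Mul(Mul(18, -14), Add(Mul(-11, Pow(19, -1)), Mul(Pow(Add(Add(12, 12), 23), -1), Pow(-13, -1)))), -1) = Pow(Mul(-252, Add(Mul(-11, Rational(1, 19)), Mul(Pow(Add(24, 23), -1), Rational(-1, 13)))), -1) = Pow(Mul(-252, Add(Rational(-11, 19), Mul(Pow(47, -1), Rational(-1, 13)))), -1) = Pow(Mul(-252, Add(Rational(-11, 19), Mul(Rational(1, 47), Rational(-1, 13)))), -1) = Pow(Mul(-252, Add(Rational(-11, 19), Rational(-1, 611))), -1) = Pow(Mul(-252, Rational(-6740, 11609)), -1) = Pow(Rational(1698480, 11609), -1) = Rational(11609, 1698480)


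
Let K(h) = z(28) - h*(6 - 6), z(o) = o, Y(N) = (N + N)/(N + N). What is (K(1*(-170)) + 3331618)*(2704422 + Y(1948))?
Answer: 9010180070258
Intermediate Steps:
Y(N) = 1 (Y(N) = (2*N)/((2*N)) = (2*N)*(1/(2*N)) = 1)
K(h) = 28 (K(h) = 28 - h*(6 - 6) = 28 - h*0 = 28 - 1*0 = 28 + 0 = 28)
(K(1*(-170)) + 3331618)*(2704422 + Y(1948)) = (28 + 3331618)*(2704422 + 1) = 3331646*2704423 = 9010180070258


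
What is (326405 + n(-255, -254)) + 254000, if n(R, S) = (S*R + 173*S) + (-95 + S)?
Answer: 600884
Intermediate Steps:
n(R, S) = -95 + 174*S + R*S (n(R, S) = (R*S + 173*S) + (-95 + S) = (173*S + R*S) + (-95 + S) = -95 + 174*S + R*S)
(326405 + n(-255, -254)) + 254000 = (326405 + (-95 + 174*(-254) - 255*(-254))) + 254000 = (326405 + (-95 - 44196 + 64770)) + 254000 = (326405 + 20479) + 254000 = 346884 + 254000 = 600884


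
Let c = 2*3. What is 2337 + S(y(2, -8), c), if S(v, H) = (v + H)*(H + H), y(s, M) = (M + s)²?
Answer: 2841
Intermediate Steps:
c = 6
S(v, H) = 2*H*(H + v) (S(v, H) = (H + v)*(2*H) = 2*H*(H + v))
2337 + S(y(2, -8), c) = 2337 + 2*6*(6 + (-8 + 2)²) = 2337 + 2*6*(6 + (-6)²) = 2337 + 2*6*(6 + 36) = 2337 + 2*6*42 = 2337 + 504 = 2841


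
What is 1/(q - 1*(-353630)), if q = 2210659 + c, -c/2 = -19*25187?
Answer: 1/3521395 ≈ 2.8398e-7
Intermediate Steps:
c = 957106 (c = -(-38)*25187 = -2*(-478553) = 957106)
q = 3167765 (q = 2210659 + 957106 = 3167765)
1/(q - 1*(-353630)) = 1/(3167765 - 1*(-353630)) = 1/(3167765 + 353630) = 1/3521395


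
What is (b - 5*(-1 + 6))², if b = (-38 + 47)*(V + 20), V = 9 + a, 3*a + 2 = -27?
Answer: 22201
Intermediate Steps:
a = -29/3 (a = -⅔ + (⅓)*(-27) = -⅔ - 9 = -29/3 ≈ -9.6667)
V = -⅔ (V = 9 - 29/3 = -⅔ ≈ -0.66667)
b = 174 (b = (-38 + 47)*(-⅔ + 20) = 9*(58/3) = 174)
(b - 5*(-1 + 6))² = (174 - 5*(-1 + 6))² = (174 - 5*5)² = (174 - 25)² = 149² = 22201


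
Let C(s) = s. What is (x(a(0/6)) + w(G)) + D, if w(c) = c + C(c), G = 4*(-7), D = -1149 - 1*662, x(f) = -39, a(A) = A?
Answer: -1906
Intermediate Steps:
D = -1811 (D = -1149 - 662 = -1811)
G = -28
w(c) = 2*c (w(c) = c + c = 2*c)
(x(a(0/6)) + w(G)) + D = (-39 + 2*(-28)) - 1811 = (-39 - 56) - 1811 = -95 - 1811 = -1906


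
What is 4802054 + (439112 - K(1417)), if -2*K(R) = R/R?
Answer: 10482333/2 ≈ 5.2412e+6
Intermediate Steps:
K(R) = -½ (K(R) = -R/(2*R) = -½*1 = -½)
4802054 + (439112 - K(1417)) = 4802054 + (439112 - 1*(-½)) = 4802054 + (439112 + ½) = 4802054 + 878225/2 = 10482333/2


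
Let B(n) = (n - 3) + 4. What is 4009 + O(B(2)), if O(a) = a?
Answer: 4012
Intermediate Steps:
B(n) = 1 + n (B(n) = (-3 + n) + 4 = 1 + n)
4009 + O(B(2)) = 4009 + (1 + 2) = 4009 + 3 = 4012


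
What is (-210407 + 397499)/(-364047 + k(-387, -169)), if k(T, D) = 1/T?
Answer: -36202302/70443095 ≈ -0.51392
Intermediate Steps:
(-210407 + 397499)/(-364047 + k(-387, -169)) = (-210407 + 397499)/(-364047 + 1/(-387)) = 187092/(-364047 - 1/387) = 187092/(-140886190/387) = 187092*(-387/140886190) = -36202302/70443095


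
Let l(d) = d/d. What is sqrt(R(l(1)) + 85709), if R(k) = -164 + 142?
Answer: sqrt(85687) ≈ 292.72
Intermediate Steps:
l(d) = 1
R(k) = -22
sqrt(R(l(1)) + 85709) = sqrt(-22 + 85709) = sqrt(85687)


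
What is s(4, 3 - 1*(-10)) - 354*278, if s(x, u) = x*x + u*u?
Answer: -98227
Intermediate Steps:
s(x, u) = u² + x² (s(x, u) = x² + u² = u² + x²)
s(4, 3 - 1*(-10)) - 354*278 = ((3 - 1*(-10))² + 4²) - 354*278 = ((3 + 10)² + 16) - 98412 = (13² + 16) - 98412 = (169 + 16) - 98412 = 185 - 98412 = -98227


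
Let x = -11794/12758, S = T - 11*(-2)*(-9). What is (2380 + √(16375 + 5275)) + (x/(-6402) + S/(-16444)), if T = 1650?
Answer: 399555045495053/167886489738 + 5*√866 ≈ 2527.1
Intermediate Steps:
S = 1452 (S = 1650 - 11*(-2)*(-9) = 1650 - (-22)*(-9) = 1650 - 1*198 = 1650 - 198 = 1452)
x = -5897/6379 (x = -11794*1/12758 = -5897/6379 ≈ -0.92444)
(2380 + √(16375 + 5275)) + (x/(-6402) + S/(-16444)) = (2380 + √(16375 + 5275)) + (-5897/6379/(-6402) + 1452/(-16444)) = (2380 + √21650) + (-5897/6379*(-1/6402) + 1452*(-1/16444)) = (2380 + 5*√866) + (5897/40838358 - 363/4111) = (2380 + 5*√866) - 14800081387/167886489738 = 399555045495053/167886489738 + 5*√866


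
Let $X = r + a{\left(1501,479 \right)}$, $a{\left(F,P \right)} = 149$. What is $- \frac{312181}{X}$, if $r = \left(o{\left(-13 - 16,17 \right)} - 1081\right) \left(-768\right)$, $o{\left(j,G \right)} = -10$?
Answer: $- \frac{312181}{838037} \approx -0.37251$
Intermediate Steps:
$r = 837888$ ($r = \left(-10 - 1081\right) \left(-768\right) = \left(-1091\right) \left(-768\right) = 837888$)
$X = 838037$ ($X = 837888 + 149 = 838037$)
$- \frac{312181}{X} = - \frac{312181}{838037}$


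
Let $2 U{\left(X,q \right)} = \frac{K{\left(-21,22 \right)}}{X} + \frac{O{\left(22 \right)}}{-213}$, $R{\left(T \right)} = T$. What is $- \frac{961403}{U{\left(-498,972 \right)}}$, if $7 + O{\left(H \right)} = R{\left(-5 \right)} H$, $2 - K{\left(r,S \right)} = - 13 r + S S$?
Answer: $- \frac{67986574548}{73027} \approx -9.3098 \cdot 10^{5}$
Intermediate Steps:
$K{\left(r,S \right)} = 2 - S^{2} + 13 r$ ($K{\left(r,S \right)} = 2 - \left(- 13 r + S S\right) = 2 - \left(- 13 r + S^{2}\right) = 2 - \left(S^{2} - 13 r\right) = 2 - S^{2} + 13 r$)
$O{\left(H \right)} = -7 - 5 H$
$U{\left(X,q \right)} = \frac{39}{142} - \frac{755}{2 X}$ ($U{\left(X,q \right)} = \frac{\frac{2 - 22^{2} + 13 \left(-21\right)}{X} + \frac{-7 - 110}{-213}}{2} = \frac{\frac{2 - 484 - 273}{X} + \left(-7 - 110\right) \left(- \frac{1}{213}\right)}{2} = \frac{\frac{2 - 484 - 273}{X} - - \frac{39}{71}}{2} = \frac{- \frac{755}{X} + \frac{39}{71}}{2} = \frac{\frac{39}{71} - \frac{755}{X}}{2} = \frac{39}{142} - \frac{755}{2 X}$)
$- \frac{961403}{U{\left(-498,972 \right)}} = - \frac{961403}{\frac{1}{142} \frac{1}{-498} \left(-53605 + 39 \left(-498\right)\right)} = - \frac{961403}{\frac{1}{142} \left(- \frac{1}{498}\right) \left(-53605 - 19422\right)} = - \frac{961403}{\frac{1}{142} \left(- \frac{1}{498}\right) \left(-73027\right)} = - \frac{961403}{\frac{73027}{70716}} = \left(-961403\right) \frac{70716}{73027} = - \frac{67986574548}{73027}$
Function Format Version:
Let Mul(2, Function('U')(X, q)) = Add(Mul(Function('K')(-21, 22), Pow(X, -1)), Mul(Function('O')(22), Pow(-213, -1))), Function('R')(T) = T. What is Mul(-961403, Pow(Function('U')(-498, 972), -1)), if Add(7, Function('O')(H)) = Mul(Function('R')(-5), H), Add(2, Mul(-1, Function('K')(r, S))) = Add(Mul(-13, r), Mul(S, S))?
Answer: Rational(-67986574548, 73027) ≈ -9.3098e+5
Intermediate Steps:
Function('K')(r, S) = Add(2, Mul(-1, Pow(S, 2)), Mul(13, r)) (Function('K')(r, S) = Add(2, Mul(-1, Add(Mul(-13, r), Mul(S, S)))) = Add(2, Mul(-1, Add(Mul(-13, r), Pow(S, 2)))) = Add(2, Mul(-1, Add(Pow(S, 2), Mul(-13, r)))) = Add(2, Add(Mul(-1, Pow(S, 2)), Mul(13, r))) = Add(2, Mul(-1, Pow(S, 2)), Mul(13, r)))
Function('O')(H) = Add(-7, Mul(-5, H))
Function('U')(X, q) = Add(Rational(39, 142), Mul(Rational(-755, 2), Pow(X, -1))) (Function('U')(X, q) = Mul(Rational(1, 2), Add(Mul(Add(2, Mul(-1, Pow(22, 2)), Mul(13, -21)), Pow(X, -1)), Mul(Add(-7, Mul(-5, 22)), Pow(-213, -1)))) = Mul(Rational(1, 2), Add(Mul(Add(2, Mul(-1, 484), -273), Pow(X, -1)), Mul(Add(-7, -110), Rational(-1, 213)))) = Mul(Rational(1, 2), Add(Mul(Add(2, -484, -273), Pow(X, -1)), Mul(-117, Rational(-1, 213)))) = Mul(Rational(1, 2), Add(Mul(-755, Pow(X, -1)), Rational(39, 71))) = Mul(Rational(1, 2), Add(Rational(39, 71), Mul(-755, Pow(X, -1)))) = Add(Rational(39, 142), Mul(Rational(-755, 2), Pow(X, -1))))
Mul(-961403, Pow(Function('U')(-498, 972), -1)) = Mul(-961403, Pow(Mul(Rational(1, 142), Pow(-498, -1), Add(-53605, Mul(39, -498))), -1)) = Mul(-961403, Pow(Mul(Rational(1, 142), Rational(-1, 498), Add(-53605, -19422)), -1)) = Mul(-961403, Pow(Mul(Rational(1, 142), Rational(-1, 498), -73027), -1)) = Mul(-961403, Pow(Rational(73027, 70716), -1)) = Mul(-961403, Rational(70716, 73027)) = Rational(-67986574548, 73027)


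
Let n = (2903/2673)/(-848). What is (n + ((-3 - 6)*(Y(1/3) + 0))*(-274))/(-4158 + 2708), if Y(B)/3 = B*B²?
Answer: -621073993/3286720800 ≈ -0.18896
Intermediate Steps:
Y(B) = 3*B³ (Y(B) = 3*(B*B²) = 3*B³)
n = -2903/2266704 (n = (2903*(1/2673))*(-1/848) = (2903/2673)*(-1/848) = -2903/2266704 ≈ -0.0012807)
(n + ((-3 - 6)*(Y(1/3) + 0))*(-274))/(-4158 + 2708) = (-2903/2266704 + ((-3 - 6)*(3*(1/3)³ + 0))*(-274))/(-4158 + 2708) = (-2903/2266704 - 9*(3*(⅓)³ + 0)*(-274))/(-1450) = (-2903/2266704 - 9*(3*(1/27) + 0)*(-274))*(-1/1450) = (-2903/2266704 - 9*(⅑ + 0)*(-274))*(-1/1450) = (-2903/2266704 - 9*⅑*(-274))*(-1/1450) = (-2903/2266704 - 1*(-274))*(-1/1450) = (-2903/2266704 + 274)*(-1/1450) = (621073993/2266704)*(-1/1450) = -621073993/3286720800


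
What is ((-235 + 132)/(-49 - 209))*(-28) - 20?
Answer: -4022/129 ≈ -31.178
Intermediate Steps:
((-235 + 132)/(-49 - 209))*(-28) - 20 = -103/(-258)*(-28) - 20 = -103*(-1/258)*(-28) - 20 = (103/258)*(-28) - 20 = -1442/129 - 20 = -4022/129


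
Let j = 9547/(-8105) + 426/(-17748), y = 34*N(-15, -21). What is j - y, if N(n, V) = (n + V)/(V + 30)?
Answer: 3231728759/23974590 ≈ 134.80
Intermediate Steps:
N(n, V) = (V + n)/(30 + V)
y = -136 (y = 34*((-21 - 15)/(30 - 21)) = 34*(-36/9) = 34*((1/9)*(-36)) = 34*(-4) = -136)
j = -28815481/23974590 (j = 9547*(-1/8105) + 426*(-1/17748) = -9547/8105 - 71/2958 = -28815481/23974590 ≈ -1.2019)
j - y = -28815481/23974590 - 1*(-136) = -28815481/23974590 + 136 = 3231728759/23974590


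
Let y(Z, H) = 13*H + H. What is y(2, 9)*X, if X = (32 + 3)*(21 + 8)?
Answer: 127890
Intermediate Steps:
y(Z, H) = 14*H
X = 1015 (X = 35*29 = 1015)
y(2, 9)*X = (14*9)*1015 = 126*1015 = 127890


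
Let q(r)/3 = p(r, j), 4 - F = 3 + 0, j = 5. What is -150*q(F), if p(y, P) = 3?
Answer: -1350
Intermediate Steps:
F = 1 (F = 4 - (3 + 0) = 4 - 1*3 = 4 - 3 = 1)
q(r) = 9 (q(r) = 3*3 = 9)
-150*q(F) = -150*9 = -1350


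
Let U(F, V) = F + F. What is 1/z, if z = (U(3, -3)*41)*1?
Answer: 1/246 ≈ 0.0040650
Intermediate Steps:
U(F, V) = 2*F
z = 246 (z = ((2*3)*41)*1 = (6*41)*1 = 246*1 = 246)
1/z = 1/246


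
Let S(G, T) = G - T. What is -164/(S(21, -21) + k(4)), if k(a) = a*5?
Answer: -82/31 ≈ -2.6452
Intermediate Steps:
k(a) = 5*a
-164/(S(21, -21) + k(4)) = -164/((21 - 1*(-21)) + 5*4) = -164/((21 + 21) + 20) = -164/(42 + 20) = -164/62 = -164*1/62 = -82/31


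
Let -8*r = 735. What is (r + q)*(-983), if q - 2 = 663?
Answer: -4507055/8 ≈ -5.6338e+5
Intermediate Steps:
q = 665 (q = 2 + 663 = 665)
r = -735/8 (r = -1/8*735 = -735/8 ≈ -91.875)
(r + q)*(-983) = (-735/8 + 665)*(-983) = (4585/8)*(-983) = -4507055/8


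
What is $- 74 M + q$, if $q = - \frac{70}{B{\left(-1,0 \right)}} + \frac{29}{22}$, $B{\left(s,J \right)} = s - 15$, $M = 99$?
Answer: $- \frac{644187}{88} \approx -7320.3$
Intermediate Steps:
$B{\left(s,J \right)} = -15 + s$ ($B{\left(s,J \right)} = s - 15 = -15 + s$)
$q = \frac{501}{88}$ ($q = - \frac{70}{-15 - 1} + \frac{29}{22} = - \frac{70}{-16} + 29 \cdot \frac{1}{22} = \left(-70\right) \left(- \frac{1}{16}\right) + \frac{29}{22} = \frac{35}{8} + \frac{29}{22} = \frac{501}{88} \approx 5.6932$)
$- 74 M + q = \left(-74\right) 99 + \frac{501}{88} = -7326 + \frac{501}{88} = - \frac{644187}{88}$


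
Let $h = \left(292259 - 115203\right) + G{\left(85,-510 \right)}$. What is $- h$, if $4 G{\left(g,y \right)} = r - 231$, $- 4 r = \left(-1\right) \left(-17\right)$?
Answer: $- \frac{2831955}{16} \approx -1.77 \cdot 10^{5}$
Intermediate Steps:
$r = - \frac{17}{4}$ ($r = - \frac{\left(-1\right) \left(-17\right)}{4} = \left(- \frac{1}{4}\right) 17 = - \frac{17}{4} \approx -4.25$)
$G{\left(g,y \right)} = - \frac{941}{16}$ ($G{\left(g,y \right)} = \frac{- \frac{17}{4} - 231}{4} = \frac{1}{4} \left(- \frac{941}{4}\right) = - \frac{941}{16}$)
$h = \frac{2831955}{16}$ ($h = \left(292259 - 115203\right) - \frac{941}{16} = 177056 - \frac{941}{16} = \frac{2831955}{16} \approx 1.77 \cdot 10^{5}$)
$- h = \left(-1\right) \frac{2831955}{16} = - \frac{2831955}{16}$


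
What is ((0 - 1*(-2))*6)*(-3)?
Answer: -36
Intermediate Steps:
((0 - 1*(-2))*6)*(-3) = ((0 + 2)*6)*(-3) = (2*6)*(-3) = 12*(-3) = -36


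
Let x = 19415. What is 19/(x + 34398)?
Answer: 19/53813 ≈ 0.00035307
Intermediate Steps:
19/(x + 34398) = 19/(19415 + 34398) = 19/53813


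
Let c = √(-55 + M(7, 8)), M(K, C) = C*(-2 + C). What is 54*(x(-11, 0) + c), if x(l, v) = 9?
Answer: 486 + 54*I*√7 ≈ 486.0 + 142.87*I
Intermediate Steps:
c = I*√7 (c = √(-55 + 8*(-2 + 8)) = √(-55 + 8*6) = √(-55 + 48) = √(-7) = I*√7 ≈ 2.6458*I)
54*(x(-11, 0) + c) = 54*(9 + I*√7) = 486 + 54*I*√7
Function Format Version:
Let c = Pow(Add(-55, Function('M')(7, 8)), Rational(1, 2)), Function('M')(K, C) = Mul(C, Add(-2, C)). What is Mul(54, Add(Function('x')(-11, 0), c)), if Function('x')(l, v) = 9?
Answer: Add(486, Mul(54, I, Pow(7, Rational(1, 2)))) ≈ Add(486.00, Mul(142.87, I))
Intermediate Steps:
c = Mul(I, Pow(7, Rational(1, 2))) (c = Pow(Add(-55, Mul(8, Add(-2, 8))), Rational(1, 2)) = Pow(Add(-55, Mul(8, 6)), Rational(1, 2)) = Pow(Add(-55, 48), Rational(1, 2)) = Pow(-7, Rational(1, 2)) = Mul(I, Pow(7, Rational(1, 2))) ≈ Mul(2.6458, I))
Mul(54, Add(Function('x')(-11, 0), c)) = Mul(54, Add(9, Mul(I, Pow(7, Rational(1, 2))))) = Add(486, Mul(54, I, Pow(7, Rational(1, 2))))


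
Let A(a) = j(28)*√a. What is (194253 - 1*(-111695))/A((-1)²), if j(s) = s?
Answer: 76487/7 ≈ 10927.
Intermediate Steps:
A(a) = 28*√a
(194253 - 1*(-111695))/A((-1)²) = (194253 - 1*(-111695))/((28*√((-1)²))) = (194253 + 111695)/((28*√1)) = 305948/((28*1)) = 305948/28 = 305948*(1/28) = 76487/7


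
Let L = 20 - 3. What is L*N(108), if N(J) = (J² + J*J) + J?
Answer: 398412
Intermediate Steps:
L = 17
N(J) = J + 2*J² (N(J) = (J² + J²) + J = 2*J² + J = J + 2*J²)
L*N(108) = 17*(108*(1 + 2*108)) = 17*(108*(1 + 216)) = 17*(108*217) = 17*23436 = 398412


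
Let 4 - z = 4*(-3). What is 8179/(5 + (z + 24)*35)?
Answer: 8179/1405 ≈ 5.8214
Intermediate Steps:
z = 16 (z = 4 - 4*(-3) = 4 - 1*(-12) = 4 + 12 = 16)
8179/(5 + (z + 24)*35) = 8179/(5 + (16 + 24)*35) = 8179/(5 + 40*35) = 8179/(5 + 1400) = 8179/1405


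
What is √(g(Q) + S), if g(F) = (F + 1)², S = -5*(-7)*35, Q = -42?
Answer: √2906 ≈ 53.907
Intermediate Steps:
S = 1225 (S = 35*35 = 1225)
g(F) = (1 + F)²
√(g(Q) + S) = √((1 - 42)² + 1225) = √((-41)² + 1225) = √(1681 + 1225) = √2906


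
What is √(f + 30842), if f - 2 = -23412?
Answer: 2*√1858 ≈ 86.209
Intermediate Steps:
f = -23410 (f = 2 - 23412 = -23410)
√(f + 30842) = √(-23410 + 30842) = √7432 = 2*√1858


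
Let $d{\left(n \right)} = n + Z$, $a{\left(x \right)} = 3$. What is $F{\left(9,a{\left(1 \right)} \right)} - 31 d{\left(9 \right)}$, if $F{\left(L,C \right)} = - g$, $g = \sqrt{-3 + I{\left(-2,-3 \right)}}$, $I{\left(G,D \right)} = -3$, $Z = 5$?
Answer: $-434 - i \sqrt{6} \approx -434.0 - 2.4495 i$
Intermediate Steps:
$d{\left(n \right)} = 5 + n$ ($d{\left(n \right)} = n + 5 = 5 + n$)
$g = i \sqrt{6}$ ($g = \sqrt{-3 - 3} = \sqrt{-6} = i \sqrt{6} \approx 2.4495 i$)
$F{\left(L,C \right)} = - i \sqrt{6}$
$F{\left(9,a{\left(1 \right)} \right)} - 31 d{\left(9 \right)} = - i \sqrt{6} - 31 \left(5 + 9\right) = - i \sqrt{6} - 434 = -434 - i \sqrt{6}$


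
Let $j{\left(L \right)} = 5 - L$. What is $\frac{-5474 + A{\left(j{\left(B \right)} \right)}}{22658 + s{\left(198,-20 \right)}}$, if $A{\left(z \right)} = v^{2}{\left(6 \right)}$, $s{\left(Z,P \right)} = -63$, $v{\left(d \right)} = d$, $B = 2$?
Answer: $- \frac{5438}{22595} \approx -0.24067$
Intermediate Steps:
$A{\left(z \right)} = 36$ ($A{\left(z \right)} = 6^{2} = 36$)
$\frac{-5474 + A{\left(j{\left(B \right)} \right)}}{22658 + s{\left(198,-20 \right)}} = \frac{-5474 + 36}{22658 - 63} = - \frac{5438}{22595}$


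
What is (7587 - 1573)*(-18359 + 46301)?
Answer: 168043188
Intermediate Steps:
(7587 - 1573)*(-18359 + 46301) = 6014*27942 = 168043188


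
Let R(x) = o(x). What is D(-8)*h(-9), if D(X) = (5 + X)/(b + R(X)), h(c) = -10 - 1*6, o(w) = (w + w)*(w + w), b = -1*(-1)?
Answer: 48/257 ≈ 0.18677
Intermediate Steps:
b = 1
o(w) = 4*w² (o(w) = (2*w)*(2*w) = 4*w²)
R(x) = 4*x²
h(c) = -16 (h(c) = -10 - 6 = -16)
D(X) = (5 + X)/(1 + 4*X²)
D(-8)*h(-9) = ((5 - 8)/(1 + 4*(-8)²))*(-16) = (-3/(1 + 4*64))*(-16) = (-3/(1 + 256))*(-16) = (-3/257)*(-16) = ((1/257)*(-3))*(-16) = -3/257*(-16) = 48/257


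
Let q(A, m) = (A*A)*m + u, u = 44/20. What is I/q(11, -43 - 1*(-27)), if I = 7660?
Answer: -38300/9669 ≈ -3.9611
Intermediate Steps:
u = 11/5 (u = 44*(1/20) = 11/5 ≈ 2.2000)
q(A, m) = 11/5 + m*A² (q(A, m) = (A*A)*m + 11/5 = A²*m + 11/5 = m*A² + 11/5 = 11/5 + m*A²)
I/q(11, -43 - 1*(-27)) = 7660/(11/5 + (-43 - 1*(-27))*11²) = 7660/(11/5 + (-43 + 27)*121) = 7660/(11/5 - 16*121) = 7660/(11/5 - 1936) = 7660/(-9669/5) = 7660*(-5/9669) = -38300/9669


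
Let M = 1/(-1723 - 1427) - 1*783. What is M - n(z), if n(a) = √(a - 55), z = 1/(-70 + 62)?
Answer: -2466451/3150 - 21*I*√2/4 ≈ -783.0 - 7.4246*I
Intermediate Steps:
z = -⅛ (z = 1/(-8) = -⅛ ≈ -0.12500)
n(a) = √(-55 + a)
M = -2466451/3150 (M = 1/(-3150) - 783 = -1/3150 - 783 = -2466451/3150 ≈ -783.00)
M - n(z) = -2466451/3150 - √(-55 - ⅛) = -2466451/3150 - √(-441/8) = -2466451/3150 - 21*I*√2/4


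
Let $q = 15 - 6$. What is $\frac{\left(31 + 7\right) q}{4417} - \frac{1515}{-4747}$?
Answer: $\frac{82329}{207599} \approx 0.39658$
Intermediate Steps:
$q = 9$
$\frac{\left(31 + 7\right) q}{4417} - \frac{1515}{-4747} = \frac{\left(31 + 7\right) 9}{4417} - \frac{1515}{-4747} = 38 \cdot 9 \cdot \frac{1}{4417} - - \frac{15}{47} = 342 \cdot \frac{1}{4417} + \frac{15}{47} = \frac{342}{4417} + \frac{15}{47} = \frac{82329}{207599}$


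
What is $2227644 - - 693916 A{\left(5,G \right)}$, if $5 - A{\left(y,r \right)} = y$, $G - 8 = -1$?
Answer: $2227644$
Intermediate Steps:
$G = 7$ ($G = 8 - 1 = 7$)
$A{\left(y,r \right)} = 5 - y$
$2227644 - - 693916 A{\left(5,G \right)} = 2227644 - - 693916 \left(5 - 5\right) = 2227644 - \left(-693916\right) 0 = 2227644 - 0 = 2227644 + 0 = 2227644$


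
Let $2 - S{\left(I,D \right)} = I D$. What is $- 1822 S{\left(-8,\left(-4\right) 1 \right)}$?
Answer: $54660$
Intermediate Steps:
$S{\left(I,D \right)} = 2 - D I$ ($S{\left(I,D \right)} = 2 - I D = 2 - D I$)
$- 1822 S{\left(-8,\left(-4\right) 1 \right)} = - 1822 \left(2 - \left(-4\right) 1 \left(-8\right)\right) = - 1822 \left(2 - \left(-4\right) \left(-8\right)\right) = - 1822 \left(2 - 32\right) = \left(-1822\right) \left(-30\right) = 54660$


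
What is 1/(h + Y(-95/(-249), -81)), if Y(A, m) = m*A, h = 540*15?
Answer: 83/669735 ≈ 0.00012393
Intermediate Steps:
h = 8100
Y(A, m) = A*m
1/(h + Y(-95/(-249), -81)) = 1/(8100 - 95/(-249)*(-81)) = 1/(8100 - 95*(-1/249)*(-81)) = 1/(8100 + (95/249)*(-81)) = 1/(8100 - 2565/83) = 1/(669735/83) = 83/669735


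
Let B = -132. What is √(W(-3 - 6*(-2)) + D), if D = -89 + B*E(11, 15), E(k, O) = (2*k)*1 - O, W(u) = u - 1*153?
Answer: I*√1157 ≈ 34.015*I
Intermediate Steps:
W(u) = -153 + u (W(u) = u - 153 = -153 + u)
E(k, O) = -O + 2*k (E(k, O) = 2*k - O = -O + 2*k)
D = -1013 (D = -89 - 132*(-1*15 + 2*11) = -89 - 132*(-15 + 22) = -89 - 132*7 = -89 - 924 = -1013)
√(W(-3 - 6*(-2)) + D) = √((-153 + (-3 - 6*(-2))) - 1013) = √((-153 + (-3 + 12)) - 1013) = √((-153 + 9) - 1013) = √(-144 - 1013) = √(-1157) = I*√1157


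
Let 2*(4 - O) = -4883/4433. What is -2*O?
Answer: -40347/4433 ≈ -9.1015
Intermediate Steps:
O = 40347/8866 (O = 4 - (-4883)/(2*4433) = 4 - 1/2*(-4883/4433) = 4 + 4883/8866 = 40347/8866 ≈ 4.5508)
-2*O = -2*40347/8866 = -40347/4433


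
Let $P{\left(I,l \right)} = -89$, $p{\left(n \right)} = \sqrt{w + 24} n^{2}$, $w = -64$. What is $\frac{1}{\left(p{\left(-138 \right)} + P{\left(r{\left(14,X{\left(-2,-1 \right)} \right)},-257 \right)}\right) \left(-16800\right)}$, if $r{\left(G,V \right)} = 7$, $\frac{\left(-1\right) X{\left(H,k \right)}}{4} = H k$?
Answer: $\frac{89}{243717018064800} + \frac{1587 i \sqrt{10}}{10154875752700} \approx 3.6518 \cdot 10^{-13} + 4.942 \cdot 10^{-10} i$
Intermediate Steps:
$X{\left(H,k \right)} = - 4 H k$
$p{\left(n \right)} = 2 i \sqrt{10} n^{2}$ ($p{\left(n \right)} = \sqrt{-64 + 24} n^{2} = \sqrt{-40} n^{2} = 2 i \sqrt{10} n^{2}$)
$\frac{1}{\left(p{\left(-138 \right)} + P{\left(r{\left(14,X{\left(-2,-1 \right)} \right)},-257 \right)}\right) \left(-16800\right)} = \frac{1}{\left(2 i \sqrt{10} \left(-138\right)^{2} - 89\right) \left(-16800\right)} = \frac{1}{2 i \sqrt{10} \cdot 19044 - 89} \left(- \frac{1}{16800}\right) = \frac{1}{38088 i \sqrt{10} - 89} \left(- \frac{1}{16800}\right) = \frac{1}{-89 + 38088 i \sqrt{10}} \left(- \frac{1}{16800}\right) = - \frac{1}{16800 \left(-89 + 38088 i \sqrt{10}\right)}$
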